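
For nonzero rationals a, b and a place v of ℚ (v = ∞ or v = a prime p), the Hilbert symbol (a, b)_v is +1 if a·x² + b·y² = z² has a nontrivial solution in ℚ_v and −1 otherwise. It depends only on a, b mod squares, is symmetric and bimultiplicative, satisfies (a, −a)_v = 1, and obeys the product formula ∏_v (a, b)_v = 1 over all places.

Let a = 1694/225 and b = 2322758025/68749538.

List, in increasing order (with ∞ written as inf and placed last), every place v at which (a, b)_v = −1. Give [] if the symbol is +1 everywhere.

Mod squares: a ≡ 14, b ≡ 2. Check v ∈ {∞, 2, 3, 5, 7, 11, 13, 17, 41}.
v=41: a=41^0·(≡15), b=41^-2·(≡21) mod 41; (15|41)=-1, (21|41)=+1; (−1)^{0·-2·20}·(-1)^-2·(+1)^0 = +1.
v=13: a=13^0·(≡1), b=13^-2·(≡7) mod 13; (1|13)=+1, (7|13)=-1; (−1)^{0·-2·6}·(+1)^-2·(-1)^0 = +1.
v=17: a=17^0·(≡7), b=17^2·(≡2) mod 17; (7|17)=-1, (2|17)=+1; (−1)^{0·2·8}·(-1)^2·(+1)^0 = +1.
v=∞: 14 > 0 and 2 > 0  ⇒  (a,b)_∞ = +1.
v=3: a=3^-2·(≡2), b=3^8·(≡2) mod 3; (2|3)=-1, (2|3)=-1; (−1)^{-2·8·1}·(-1)^8·(-1)^-2 = +1.
v=7: a=7^1·(≡4), b=7^2·(≡4) mod 7; (4|7)=+1, (4|7)=+1; (−1)^{1·2·3}·(+1)^2·(+1)^1 = +1.
v=2: v_2(a)=1, v_2(b)=-1; units ≡ 7, 1 (mod 8); ε·ε+αω+βω = 1·0+1·0+-1·0 ≡ 0  ⇒  (a,b)_2 = +1.
v=5: a=5^-2·(≡1), b=5^2·(≡2) mod 5; (1|5)=+1, (2|5)=-1; (−1)^{-2·2·2}·(+1)^2·(-1)^-2 = +1.
v=11: a=11^2·(≡5), b=11^-2·(≡10) mod 11; (5|11)=+1, (10|11)=-1; (−1)^{2·-2·5}·(+1)^-2·(-1)^2 = +1.
Every local symbol is +1, so the conic 14·x² + 2·y² = z² has ℚ_v-points for all v and hence a ℚ-point; (a, b / ℚ) ≅ M_2(ℚ).

[]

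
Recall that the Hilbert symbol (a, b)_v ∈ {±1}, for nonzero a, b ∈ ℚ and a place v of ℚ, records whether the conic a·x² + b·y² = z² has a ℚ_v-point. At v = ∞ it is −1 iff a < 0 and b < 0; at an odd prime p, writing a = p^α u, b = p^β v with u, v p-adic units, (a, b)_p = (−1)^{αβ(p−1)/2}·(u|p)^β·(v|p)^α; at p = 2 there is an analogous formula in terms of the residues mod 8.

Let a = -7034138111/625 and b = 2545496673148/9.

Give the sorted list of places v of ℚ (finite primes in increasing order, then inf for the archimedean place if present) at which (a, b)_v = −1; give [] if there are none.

[11, 13, 47, 53]

Mod squares: a ≡ -849431, b ≡ 32383. Check v ∈ {∞, 2, 3, 5, 7, 11, 13, 31, 47, 53}.
v=3: a=3^0·(≡1), b=3^-2·(≡1) mod 3; (1|3)=+1, (1|3)=+1; (−1)^{0·-2·1}·(+1)^-2·(+1)^0 = +1.
v=2: v_2(a)=0, v_2(b)=2; units ≡ 1, 7 (mod 8); ε·ε+αω+βω = 0·1+0·0+2·0 ≡ 0  ⇒  (a,b)_2 = +1.
v=5: a=5^-4·(≡4), b=5^0·(≡2) mod 5; (4|5)=+1, (2|5)=-1; (−1)^{-4·0·2}·(+1)^0·(-1)^-4 = +1.
v=7: a=7^2·(≡6), b=7^0·(≡1) mod 7; (6|7)=-1, (1|7)=+1; (−1)^{2·0·3}·(-1)^0·(+1)^2 = +1.
v=13: a=13^2·(≡7), b=13^3·(≡6) mod 13; (7|13)=-1, (6|13)=-1; (−1)^{2·3·6}·(-1)^3·(-1)^2 = -1.
v=11: a=11^1·(≡10), b=11^2·(≡10) mod 11; (10|11)=-1, (10|11)=-1; (−1)^{1·2·5}·(-1)^2·(-1)^1 = -1.
v=53: a=53^1·(≡20), b=53^1·(≡11) mod 53; (20|53)=-1, (11|53)=+1; (−1)^{1·1·26}·(-1)^1·(+1)^1 = -1.
v=∞: -849431 < 0 and 32383 > 0  ⇒  (a,b)_∞ = +1.
v=31: a=31^1·(≡21), b=31^2·(≡7) mod 31; (21|31)=-1, (7|31)=+1; (−1)^{1·2·15}·(-1)^2·(+1)^1 = +1.
v=47: a=47^1·(≡41), b=47^1·(≡45) mod 47; (41|47)=-1, (45|47)=-1; (−1)^{1·1·23}·(-1)^1·(-1)^1 = -1.
Ram(-849431, 32383) = {11, 13, 47, 53}; no ℚ_11-point on the conic.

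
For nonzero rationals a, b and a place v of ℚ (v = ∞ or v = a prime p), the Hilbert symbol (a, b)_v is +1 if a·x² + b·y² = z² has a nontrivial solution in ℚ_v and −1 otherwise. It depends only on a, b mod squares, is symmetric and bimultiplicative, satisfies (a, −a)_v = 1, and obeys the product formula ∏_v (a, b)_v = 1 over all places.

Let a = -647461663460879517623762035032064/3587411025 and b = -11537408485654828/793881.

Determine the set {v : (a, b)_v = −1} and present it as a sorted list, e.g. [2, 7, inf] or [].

Mod squares: a ≡ -765049, b ≡ -667. Check v ∈ {∞, 2, 3, 5, 7, 11, 23, 29, 31, 37}.
v=7: a=7^2·(≡1), b=7^4·(≡6) mod 7; (1|7)=+1, (6|7)=-1; (−1)^{2·4·3}·(+1)^4·(-1)^2 = +1.
v=3: a=3^-4·(≡2), b=3^-8·(≡2) mod 3; (2|3)=-1, (2|3)=-1; (−1)^{-4·-8·1}·(-1)^-8·(-1)^-4 = +1.
v=5: a=5^-2·(≡1), b=5^0·(≡2) mod 5; (1|5)=+1, (2|5)=-1; (−1)^{-2·0·2}·(+1)^0·(-1)^-2 = +1.
v=37: a=37^7·(≡6), b=37^4·(≡27) mod 37; (6|37)=-1, (27|37)=+1; (−1)^{7·4·18}·(-1)^4·(+1)^7 = +1.
v=∞: -765049 < 0 and -667 < 0  ⇒  (a,b)_∞ = -1.
v=23: a=23^3·(≡18), b=23^1·(≡19) mod 23; (18|23)=+1, (19|23)=-1; (−1)^{3·1·11}·(+1)^1·(-1)^3 = +1.
v=11: a=11^-6·(≡3), b=11^-2·(≡3) mod 11; (3|11)=+1, (3|11)=+1; (−1)^{-6·-2·5}·(+1)^-2·(+1)^-6 = +1.
v=2: v_2(a)=14, v_2(b)=2; units ≡ 7, 5 (mod 8); ε·ε+αω+βω = 1·0+14·1+2·0 ≡ 0  ⇒  (a,b)_2 = +1.
v=29: a=29^3·(≡24), b=29^1·(≡24) mod 29; (24|29)=+1, (24|29)=+1; (−1)^{3·1·14}·(+1)^1·(+1)^3 = +1.
v=31: a=31^5·(≡7), b=31^2·(≡22) mod 31; (7|31)=+1, (22|31)=-1; (−1)^{5·2·15}·(+1)^2·(-1)^5 = -1.
|Ram(-765049, -667)| = 2, even; anisotropic at {31, ∞}.

[31, inf]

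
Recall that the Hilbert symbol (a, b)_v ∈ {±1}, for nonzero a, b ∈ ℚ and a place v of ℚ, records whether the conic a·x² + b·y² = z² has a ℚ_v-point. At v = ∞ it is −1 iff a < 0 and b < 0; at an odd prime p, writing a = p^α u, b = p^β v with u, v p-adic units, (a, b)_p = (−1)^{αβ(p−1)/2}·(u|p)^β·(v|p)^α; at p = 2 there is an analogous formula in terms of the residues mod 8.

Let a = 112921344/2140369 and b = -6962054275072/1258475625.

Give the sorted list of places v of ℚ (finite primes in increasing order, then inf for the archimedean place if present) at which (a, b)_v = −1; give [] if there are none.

[3, 17]

(a, b) ≡ (51, -442) mod (ℚ^×)²; places V = {2, 3, 5, 7, 11, 13, 17, 19, 31, 37, 43, 53, ∞}.
(a,b)_11: α=-2, u≡8; β=-2, v≡4 (mod 11); (8|11)=-1, (4|11)=+1; sign (−1)^0·-1^-2·+1^-2 = +1.
(a,b)_∞: sgn(51)=+, sgn(-442)=−, so +1.
(a,b)_13: α=0, u≡12; β=1, v≡5 (mod 13); (12|13)=+1, (5|13)=-1; sign (−1)^0·+1^1·-1^0 = +1.
(a,b)_3: α=3, u≡2; β=-2, v≡2 (mod 3); (2|3)=-1, (2|3)=-1; sign (−1)^0·-1^-2·-1^3 = -1.
(a,b)_31: α=2, u≡9; β=0, v≡11 (mod 31); (9|31)=+1, (11|31)=-1; sign (−1)^0·+1^0·-1^2 = +1.
(a,b)_17: α=1, u≡5; β=1, v≡16 (mod 17); (5|17)=-1, (16|17)=+1; sign (−1)^0·-1^1·+1^1 = -1.
(a,b)_5: α=0, u≡1; β=-4, v≡3 (mod 5); (1|5)=+1, (3|5)=-1; sign (−1)^0·+1^-4·-1^0 = +1.
(a,b)_19: α=-2, u≡12; β=0, v≡8 (mod 19); (12|19)=-1, (8|19)=-1; sign (−1)^0·-1^0·-1^-2 = +1.
(a,b)_7: α=-2, u≡4; β=0, v≡6 (mod 7); (4|7)=+1, (6|7)=-1; sign (−1)^0·+1^0·-1^-2 = +1.
(a,b)_37: α=0, u≡20; β=2, v≡23 (mod 37); (20|37)=-1, (23|37)=-1; sign (−1)^0·-1^2·-1^0 = +1.
(a,b)_53: α=0, u≡48; β=2, v≡34 (mod 53); (48|53)=-1, (34|53)=-1; sign (−1)^0·-1^2·-1^0 = +1.
(a,b)_2: α=8, β=13; u≡3, v≡3 (mod 8); ε(u)ε(v)=1·1, αω(v)=8·1, βω(u)=13·1; sum ≡ 0  ⇒  +1.
(a,b)_43: α=0, u≡33; β=-2, v≡14 (mod 43); (33|43)=-1, (14|43)=+1; sign (−1)^0·-1^-2·+1^0 = +1.
(51, -442 / ℚ) ramifies at {3, 17}: a division algebra.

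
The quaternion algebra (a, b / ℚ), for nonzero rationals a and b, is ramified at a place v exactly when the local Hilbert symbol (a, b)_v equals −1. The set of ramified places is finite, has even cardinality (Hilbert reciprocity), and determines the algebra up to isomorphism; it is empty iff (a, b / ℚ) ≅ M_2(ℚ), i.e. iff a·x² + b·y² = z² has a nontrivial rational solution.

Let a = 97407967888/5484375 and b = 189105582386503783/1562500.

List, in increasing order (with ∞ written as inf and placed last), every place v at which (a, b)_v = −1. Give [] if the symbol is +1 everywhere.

(a, b) ≡ (138567, 110143) mod (ℚ^×)²; places V = {2, 3, 5, 7, 11, 13, 17, 19, 31, ∞}.
(a,b)_3: α=-3, u≡1; β=0, v≡1 (mod 3); (1|3)=+1, (1|3)=+1; sign (−1)^0·+1^0·+1^-3 = +1.
(a,b)_13: α=-1, u≡3; β=2, v≡2 (mod 13); (3|13)=+1, (2|13)=-1; sign (−1)^0·+1^2·-1^-1 = -1.
(a,b)_31: α=0, u≡14; β=1, v≡16 (mod 31); (14|31)=+1, (16|31)=+1; sign (−1)^0·+1^1·+1^0 = +1.
(a,b)_7: α=2, u≡4; β=4, v≡6 (mod 7); (4|7)=+1, (6|7)=-1; sign (−1)^0·+1^4·-1^2 = +1.
(a,b)_19: α=1, u≡6; β=1, v≡18 (mod 19); (6|19)=+1, (18|19)=-1; sign (−1)^1·+1^1·-1^1 = +1.
(a,b)_17: α=3, u≡4; β=3, v≡8 (mod 17); (4|17)=+1, (8|17)=+1; sign (−1)^0·+1^3·+1^3 = +1.
(a,b)_2: α=4, β=-2; u≡7, v≡7 (mod 8); ε(u)ε(v)=1·1, αω(v)=4·0, βω(u)=-2·0; sum ≡ 1  ⇒  -1.
(a,b)_∞: sgn(138567)=+, sgn(110143)=+, so +1.
(a,b)_5: α=-6, u≡3; β=-8, v≡2 (mod 5); (3|5)=-1, (2|5)=-1; sign (−1)^0·-1^-8·-1^-6 = +1.
(a,b)_11: α=3, u≡6; β=5, v≡4 (mod 11); (6|11)=-1, (4|11)=+1; sign (−1)^1·-1^5·+1^3 = +1.
Ram(138567, 110143) = {2, 13}; no ℚ_2-point on the conic.

[2, 13]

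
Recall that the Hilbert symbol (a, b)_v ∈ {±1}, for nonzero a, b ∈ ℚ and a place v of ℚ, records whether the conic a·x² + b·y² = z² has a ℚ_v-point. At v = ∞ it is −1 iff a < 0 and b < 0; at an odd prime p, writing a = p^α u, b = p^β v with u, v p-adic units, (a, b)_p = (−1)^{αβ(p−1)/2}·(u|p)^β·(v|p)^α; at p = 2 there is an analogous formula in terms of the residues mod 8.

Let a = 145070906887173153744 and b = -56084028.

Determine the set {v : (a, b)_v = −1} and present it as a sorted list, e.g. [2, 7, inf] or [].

[11, 23, 29, 43]

(a, b) ≡ (12304149, -286143) mod (ℚ^×)²; places V = {2, 3, 7, 11, 13, 23, 29, 43, ∞}.
(a,b)_2: α=4, β=2; u≡5, v≡1 (mod 8); ε(u)ε(v)=0·0, αω(v)=4·0, βω(u)=2·1; sum ≡ 0  ⇒  +1.
(a,b)_∞: sgn(12304149)=+, sgn(-286143)=−, so +1.
(a,b)_13: α=3, u≡6; β=1, v≡11 (mod 13); (6|13)=-1, (11|13)=-1; sign (−1)^0·-1^1·-1^3 = +1.
(a,b)_43: α=1, u≡25; β=0, v≡12 (mod 43); (25|43)=+1, (12|43)=-1; sign (−1)^0·+1^0·-1^1 = -1.
(a,b)_7: α=0, u≡4; β=2, v≡5 (mod 7); (4|7)=+1, (5|7)=-1; sign (−1)^0·+1^2·-1^0 = +1.
(a,b)_23: α=3, u≡6; β=1, v≡1 (mod 23); (6|23)=+1, (1|23)=+1; sign (−1)^1·+1^1·+1^3 = -1.
(a,b)_11: α=3, u≡8; β=1, v≡7 (mod 11); (8|11)=-1, (7|11)=-1; sign (−1)^1·-1^1·-1^3 = -1.
(a,b)_3: α=5, u≡2; β=1, v≡1 (mod 3); (2|3)=-1, (1|3)=+1; sign (−1)^1·-1^1·+1^5 = +1.
(a,b)_29: α=3, u≡12; β=1, v≡20 (mod 29); (12|29)=-1, (20|29)=+1; sign (−1)^0·-1^1·+1^3 = -1.
(12304149, -286143 / ℚ) ramifies at {11, 23, 29, 43}: a division algebra.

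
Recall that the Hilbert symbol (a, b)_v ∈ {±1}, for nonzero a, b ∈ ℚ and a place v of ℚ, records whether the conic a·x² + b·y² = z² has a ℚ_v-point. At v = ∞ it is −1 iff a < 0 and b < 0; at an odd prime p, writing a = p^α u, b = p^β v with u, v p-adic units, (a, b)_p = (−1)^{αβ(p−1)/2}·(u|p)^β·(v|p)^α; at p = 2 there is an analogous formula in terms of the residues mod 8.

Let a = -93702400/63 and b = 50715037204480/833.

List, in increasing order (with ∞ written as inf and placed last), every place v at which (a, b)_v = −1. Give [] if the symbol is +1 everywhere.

[5, 17]

Mod squares: a ≡ -7, b ≡ 935. Check v ∈ {∞, 2, 3, 5, 7, 11, 17, 31}.
v=∞: -7 < 0 and 935 > 0  ⇒  (a,b)_∞ = +1.
v=7: a=7^-1·(≡3), b=7^-2·(≡4) mod 7; (3|7)=-1, (4|7)=+1; (−1)^{-1·-2·3}·(-1)^-2·(+1)^-1 = +1.
v=5: a=5^2·(≡3), b=5^1·(≡2) mod 5; (3|5)=-1, (2|5)=-1; (−1)^{2·1·2}·(-1)^1·(-1)^2 = -1.
v=2: v_2(a)=8, v_2(b)=16; units ≡ 1, 7 (mod 8); ε·ε+αω+βω = 0·1+8·0+16·0 ≡ 0  ⇒  (a,b)_2 = +1.
v=31: a=31^0·(≡29), b=31^2·(≡16) mod 31; (29|31)=-1, (16|31)=+1; (−1)^{0·2·15}·(-1)^2·(+1)^0 = +1.
v=11: a=11^4·(≡3), b=11^5·(≡6) mod 11; (3|11)=+1, (6|11)=-1; (−1)^{4·5·5}·(+1)^5·(-1)^4 = +1.
v=3: a=3^-2·(≡2), b=3^0·(≡2) mod 3; (2|3)=-1, (2|3)=-1; (−1)^{-2·0·1}·(-1)^0·(-1)^-2 = +1.
v=17: a=17^0·(≡3), b=17^-1·(≡13) mod 17; (3|17)=-1, (13|17)=+1; (−1)^{0·-1·8}·(-1)^-1·(+1)^0 = -1.
(-7, 935 / ℚ) ramifies at {5, 17}: a division algebra.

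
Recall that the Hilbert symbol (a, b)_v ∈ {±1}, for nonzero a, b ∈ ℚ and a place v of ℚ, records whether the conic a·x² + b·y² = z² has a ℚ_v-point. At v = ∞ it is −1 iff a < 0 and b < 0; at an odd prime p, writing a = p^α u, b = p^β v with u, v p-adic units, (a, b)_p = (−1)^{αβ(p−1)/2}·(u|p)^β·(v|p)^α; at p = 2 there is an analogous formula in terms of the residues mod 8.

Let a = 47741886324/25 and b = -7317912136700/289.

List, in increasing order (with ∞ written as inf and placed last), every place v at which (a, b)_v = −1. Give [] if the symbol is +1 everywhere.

[23, 37]

Mod squares: a ≡ 135309, b ≡ -407. Check v ∈ {∞, 2, 3, 5, 11, 17, 23, 37, 53}.
v=11: a=11^2·(≡3), b=11^3·(≡2) mod 11; (3|11)=+1, (2|11)=-1; (−1)^{2·3·5}·(+1)^3·(-1)^2 = +1.
v=2: v_2(a)=2, v_2(b)=2; units ≡ 5, 1 (mod 8); ε·ε+αω+βω = 0·0+2·0+2·1 ≡ 0  ⇒  (a,b)_2 = +1.
v=53: a=53^1·(≡16), b=53^2·(≡24) mod 53; (16|53)=+1, (24|53)=+1; (−1)^{1·2·26}·(+1)^2·(+1)^1 = +1.
v=5: a=5^-2·(≡4), b=5^2·(≡3) mod 5; (4|5)=+1, (3|5)=-1; (−1)^{-2·2·2}·(+1)^2·(-1)^-2 = +1.
v=17: a=17^0·(≡5), b=17^-2·(≡2) mod 17; (5|17)=-1, (2|17)=+1; (−1)^{0·-2·8}·(-1)^-2·(+1)^0 = +1.
v=3: a=3^7·(≡1), b=3^0·(≡1) mod 3; (1|3)=+1, (1|3)=+1; (−1)^{7·0·1}·(+1)^0·(+1)^7 = +1.
v=37: a=37^1·(≡2), b=37^1·(≡1) mod 37; (2|37)=-1, (1|37)=+1; (−1)^{1·1·18}·(-1)^1·(+1)^1 = -1.
v=∞: 135309 > 0 and -407 < 0  ⇒  (a,b)_∞ = +1.
v=23: a=23^1·(≡6), b=23^2·(≡5) mod 23; (6|23)=+1, (5|23)=-1; (−1)^{1·2·11}·(+1)^2·(-1)^1 = -1.
|Ram(135309, -407)| = 2, even; anisotropic at {23, 37}.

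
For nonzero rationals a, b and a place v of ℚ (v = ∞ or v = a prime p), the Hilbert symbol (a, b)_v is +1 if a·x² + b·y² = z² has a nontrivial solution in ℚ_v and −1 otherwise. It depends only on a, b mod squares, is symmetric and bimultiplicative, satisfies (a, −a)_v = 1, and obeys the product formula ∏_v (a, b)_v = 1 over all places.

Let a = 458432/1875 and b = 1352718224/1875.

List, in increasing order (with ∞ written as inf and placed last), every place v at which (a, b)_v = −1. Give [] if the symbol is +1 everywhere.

[3, 11, 19, 37]

(a, b) ≡ (21489, 301587) mod (ℚ^×)²; places V = {2, 3, 5, 11, 13, 19, 29, 37, ∞}.
(a,b)_∞: sgn(21489)=+, sgn(301587)=+, so +1.
(a,b)_29: α=1, u≡20; β=2, v≡5 (mod 29); (20|29)=+1, (5|29)=+1; sign (−1)^0·+1^2·+1^1 = +1.
(a,b)_2: α=6, β=4; u≡1, v≡3 (mod 8); ε(u)ε(v)=0·1, αω(v)=6·1, βω(u)=4·0; sum ≡ 0  ⇒  +1.
(a,b)_5: α=-4, u≡4; β=-4, v≡3 (mod 5); (4|5)=+1, (3|5)=-1; sign (−1)^0·+1^-4·-1^-4 = +1.
(a,b)_19: α=1, u≡13; β=1, v≡13 (mod 19); (13|19)=-1, (13|19)=-1; sign (−1)^1·-1^1·-1^1 = -1.
(a,b)_3: α=-1, u≡2; β=-1, v≡2 (mod 3); (2|3)=-1, (2|3)=-1; sign (−1)^1·-1^-1·-1^-1 = -1.
(a,b)_13: α=1, u≡7; β=1, v≡8 (mod 13); (7|13)=-1, (8|13)=-1; sign (−1)^0·-1^1·-1^1 = +1.
(a,b)_11: α=0, u≡8; β=1, v≡1 (mod 11); (8|11)=-1, (1|11)=+1; sign (−1)^0·-1^1·+1^0 = -1.
(a,b)_37: α=0, u≡6; β=1, v≡16 (mod 37); (6|37)=-1, (16|37)=+1; sign (−1)^0·-1^1·+1^0 = -1.
(21489, 301587 / ℚ) ramifies at {3, 11, 19, 37}: a division algebra.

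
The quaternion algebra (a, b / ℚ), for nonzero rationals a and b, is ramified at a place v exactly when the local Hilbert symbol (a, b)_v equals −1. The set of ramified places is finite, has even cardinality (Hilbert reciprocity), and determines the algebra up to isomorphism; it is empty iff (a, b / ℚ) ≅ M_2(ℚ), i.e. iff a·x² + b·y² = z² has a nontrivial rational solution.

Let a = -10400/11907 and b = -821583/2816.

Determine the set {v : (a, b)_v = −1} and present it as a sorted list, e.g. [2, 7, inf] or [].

[2, 3, 11, 13, 23, inf]

Mod squares: a ≡ -78, b ≡ -253. Check v ∈ {∞, 2, 3, 5, 7, 11, 13, 23}.
v=23: a=23^0·(≡17), b=23^1·(≡9) mod 23; (17|23)=-1, (9|23)=+1; (−1)^{0·1·11}·(-1)^1·(+1)^0 = -1.
v=13: a=13^1·(≡7), b=13^0·(≡7) mod 13; (7|13)=-1, (7|13)=-1; (−1)^{1·0·6}·(-1)^0·(-1)^1 = -1.
v=∞: -78 < 0 and -253 < 0  ⇒  (a,b)_∞ = -1.
v=3: a=3^-5·(≡1), b=3^6·(≡2) mod 3; (1|3)=+1, (2|3)=-1; (−1)^{-5·6·1}·(+1)^6·(-1)^-5 = -1.
v=5: a=5^2·(≡2), b=5^0·(≡2) mod 5; (2|5)=-1, (2|5)=-1; (−1)^{2·0·2}·(-1)^0·(-1)^2 = +1.
v=7: a=7^-2·(≡6), b=7^2·(≡6) mod 7; (6|7)=-1, (6|7)=-1; (−1)^{-2·2·3}·(-1)^2·(-1)^-2 = +1.
v=2: v_2(a)=5, v_2(b)=-8; units ≡ 1, 3 (mod 8); ε·ε+αω+βω = 0·1+5·1+-8·0 ≡ 1  ⇒  (a,b)_2 = -1.
v=11: a=11^0·(≡10), b=11^-1·(≡6) mod 11; (10|11)=-1, (6|11)=-1; (−1)^{0·-1·5}·(-1)^-1·(-1)^0 = -1.
|Ram(-78, -253)| = 6, even; anisotropic at {2, 3, 11, 13, 23, ∞}.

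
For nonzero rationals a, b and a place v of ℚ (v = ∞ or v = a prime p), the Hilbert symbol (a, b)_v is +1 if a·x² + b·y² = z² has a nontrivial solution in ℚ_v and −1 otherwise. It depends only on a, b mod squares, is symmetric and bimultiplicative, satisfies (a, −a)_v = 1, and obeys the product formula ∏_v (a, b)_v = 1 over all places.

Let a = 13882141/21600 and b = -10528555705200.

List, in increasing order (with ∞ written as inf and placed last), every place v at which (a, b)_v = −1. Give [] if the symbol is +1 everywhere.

(a, b) ≡ (1699854, -247) mod (ℚ^×)²; places V = {2, 3, 5, 7, 13, 19, 31, 37, ∞}.
(a,b)_∞: sgn(1699854)=+, sgn(-247)=−, so +1.
(a,b)_37: α=1, u≡3; β=2, v≡33 (mod 37); (3|37)=+1, (33|37)=+1; sign (−1)^0·+1^2·+1^1 = +1.
(a,b)_31: α=1, u≡11; β=2, v≡25 (mod 31); (11|31)=-1, (25|31)=+1; sign (−1)^0·-1^2·+1^1 = +1.
(a,b)_2: α=-5, β=4; u≡7, v≡1 (mod 8); ε(u)ε(v)=1·0, αω(v)=-5·0, βω(u)=4·0; sum ≡ 0  ⇒  +1.
(a,b)_19: α=1, u≡2; β=1, v≡7 (mod 19); (2|19)=-1, (7|19)=+1; sign (−1)^1·-1^1·+1^1 = +1.
(a,b)_3: α=-3, u≡2; β=4, v≡2 (mod 3); (2|3)=-1, (2|3)=-1; sign (−1)^0·-1^4·-1^-3 = -1.
(a,b)_13: α=1, u≡9; β=1, v≡5 (mod 13); (9|13)=+1, (5|13)=-1; sign (−1)^0·+1^1·-1^1 = -1.
(a,b)_7: α=2, u≡1; β=0, v≡6 (mod 7); (1|7)=+1, (6|7)=-1; sign (−1)^0·+1^0·-1^2 = +1.
(a,b)_5: α=-2, u≡4; β=2, v≡2 (mod 5); (4|5)=+1, (2|5)=-1; sign (−1)^0·+1^2·-1^-2 = +1.
Ram(1699854, -247) = {3, 13}; no ℚ_3-point on the conic.

[3, 13]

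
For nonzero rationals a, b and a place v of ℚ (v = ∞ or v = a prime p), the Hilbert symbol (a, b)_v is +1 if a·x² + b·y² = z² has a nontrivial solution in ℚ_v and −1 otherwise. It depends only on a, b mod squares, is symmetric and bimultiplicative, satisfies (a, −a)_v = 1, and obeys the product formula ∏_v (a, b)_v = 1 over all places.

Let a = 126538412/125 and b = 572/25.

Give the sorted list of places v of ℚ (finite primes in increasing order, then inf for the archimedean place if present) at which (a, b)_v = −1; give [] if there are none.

(a, b) ≡ (7735, 143) mod (ℚ^×)²; places V = {2, 5, 7, 11, 13, 17, ∞}.
(a,b)_7: α=1, u≡3; β=0, v≡3 (mod 7); (3|7)=-1, (3|7)=-1; sign (−1)^0·-1^0·-1^1 = -1.
(a,b)_5: α=-3, u≡2; β=-2, v≡2 (mod 5); (2|5)=-1, (2|5)=-1; sign (−1)^0·-1^-2·-1^-3 = -1.
(a,b)_13: α=3, u≡4; β=1, v≡8 (mod 13); (4|13)=+1, (8|13)=-1; sign (−1)^0·+1^1·-1^3 = -1.
(a,b)_11: α=2, u≡6; β=1, v≡10 (mod 11); (6|11)=-1, (10|11)=-1; sign (−1)^0·-1^1·-1^2 = -1.
(a,b)_17: α=1, u≡9; β=0, v≡12 (mod 17); (9|17)=+1, (12|17)=-1; sign (−1)^0·+1^0·-1^1 = -1.
(a,b)_2: α=2, β=2; u≡7, v≡7 (mod 8); ε(u)ε(v)=1·1, αω(v)=2·0, βω(u)=2·0; sum ≡ 1  ⇒  -1.
(a,b)_∞: sgn(7735)=+, sgn(143)=+, so +1.
(7735, 143 / ℚ) ramifies at {2, 5, 7, 11, 13, 17}: a division algebra.

[2, 5, 7, 11, 13, 17]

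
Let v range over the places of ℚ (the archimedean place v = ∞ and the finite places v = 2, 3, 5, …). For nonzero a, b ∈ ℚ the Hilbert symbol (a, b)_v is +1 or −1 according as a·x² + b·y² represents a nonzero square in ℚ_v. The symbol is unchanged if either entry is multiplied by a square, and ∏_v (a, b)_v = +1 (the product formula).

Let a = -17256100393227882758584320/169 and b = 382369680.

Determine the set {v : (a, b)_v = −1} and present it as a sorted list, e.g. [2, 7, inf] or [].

[3, 19]

Mod squares: a ≡ -6270, b ≡ 21945. Check v ∈ {∞, 2, 3, 5, 7, 11, 13, 19}.
v=∞: -6270 < 0 and 21945 > 0  ⇒  (a,b)_∞ = +1.
v=5: a=5^1·(≡4), b=5^1·(≡1) mod 5; (4|5)=+1, (1|5)=+1; (−1)^{1·1·2}·(+1)^1·(+1)^1 = +1.
v=19: a=19^3·(≡12), b=19^1·(≡15) mod 19; (12|19)=-1, (15|19)=-1; (−1)^{3·1·9}·(-1)^1·(-1)^3 = -1.
v=13: a=13^-2·(≡4), b=13^0·(≡4) mod 13; (4|13)=+1, (4|13)=+1; (−1)^{-2·0·6}·(+1)^0·(+1)^-2 = +1.
v=7: a=7^8·(≡2), b=7^1·(≡6) mod 7; (2|7)=+1, (6|7)=-1; (−1)^{8·1·3}·(+1)^1·(-1)^8 = +1.
v=3: a=3^7·(≡1), b=3^3·(≡1) mod 3; (1|3)=+1, (1|3)=+1; (−1)^{7·3·1}·(+1)^3·(+1)^7 = -1.
v=11: a=11^7·(≡6), b=11^3·(≡4) mod 11; (6|11)=-1, (4|11)=+1; (−1)^{7·3·5}·(-1)^3·(+1)^7 = +1.
v=2: v_2(a)=11, v_2(b)=4; units ≡ 1, 1 (mod 8); ε·ε+αω+βω = 0·0+11·0+4·0 ≡ 0  ⇒  (a,b)_2 = +1.
(-6270, 21945 / ℚ) ramifies at {3, 19}: a division algebra.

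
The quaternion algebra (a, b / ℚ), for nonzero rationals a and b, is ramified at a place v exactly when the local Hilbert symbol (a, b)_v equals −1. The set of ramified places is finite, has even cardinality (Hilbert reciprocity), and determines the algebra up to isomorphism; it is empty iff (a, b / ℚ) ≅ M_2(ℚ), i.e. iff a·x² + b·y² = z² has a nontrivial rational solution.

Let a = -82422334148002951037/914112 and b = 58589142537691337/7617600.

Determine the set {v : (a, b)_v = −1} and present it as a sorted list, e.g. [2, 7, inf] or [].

Mod squares: a ≡ -30039, b ≡ 17. Check v ∈ {∞, 2, 3, 5, 11, 13, 17, 19, 23, 31, 41}.
v=31: a=31^3·(≡3), b=31^2·(≡26) mod 31; (3|31)=-1, (26|31)=-1; (−1)^{3·2·15}·(-1)^2·(-1)^3 = -1.
v=5: a=5^0·(≡4), b=5^-2·(≡3) mod 5; (4|5)=+1, (3|5)=-1; (−1)^{0·-2·2}·(+1)^-2·(-1)^0 = +1.
v=41: a=41^2·(≡27), b=41^2·(≡34) mod 41; (27|41)=-1, (34|41)=-1; (−1)^{2·2·20}·(-1)^2·(-1)^2 = +1.
v=11: a=11^0·(≡10), b=11^2·(≡8) mod 11; (10|11)=-1, (8|11)=-1; (−1)^{0·2·5}·(-1)^2·(-1)^0 = +1.
v=13: a=13^2·(≡10), b=13^2·(≡10) mod 13; (10|13)=+1, (10|13)=+1; (−1)^{2·2·6}·(+1)^2·(+1)^2 = +1.
v=∞: -30039 < 0 and 17 > 0  ⇒  (a,b)_∞ = +1.
v=23: a=23^-2·(≡21), b=23^-2·(≡14) mod 23; (21|23)=-1, (14|23)=-1; (−1)^{-2·-2·11}·(-1)^-2·(-1)^-2 = +1.
v=3: a=3^-3·(≡1), b=3^-2·(≡2) mod 3; (1|3)=+1, (2|3)=-1; (−1)^{-3·-2·1}·(+1)^-2·(-1)^-3 = -1.
v=2: v_2(a)=-6, v_2(b)=-6; units ≡ 1, 1 (mod 8); ε·ε+αω+βω = 0·0+-6·0+-6·0 ≡ 0  ⇒  (a,b)_2 = +1.
v=17: a=17^5·(≡15), b=17^3·(≡4) mod 17; (15|17)=+1, (4|17)=+1; (−1)^{5·3·8}·(+1)^3·(+1)^5 = +1.
v=19: a=19^3·(≡2), b=19^2·(≡5) mod 19; (2|19)=-1, (5|19)=+1; (−1)^{3·2·9}·(-1)^2·(+1)^3 = +1.
|Ram(-30039, 17)| = 2, even; anisotropic at {3, 31}.

[3, 31]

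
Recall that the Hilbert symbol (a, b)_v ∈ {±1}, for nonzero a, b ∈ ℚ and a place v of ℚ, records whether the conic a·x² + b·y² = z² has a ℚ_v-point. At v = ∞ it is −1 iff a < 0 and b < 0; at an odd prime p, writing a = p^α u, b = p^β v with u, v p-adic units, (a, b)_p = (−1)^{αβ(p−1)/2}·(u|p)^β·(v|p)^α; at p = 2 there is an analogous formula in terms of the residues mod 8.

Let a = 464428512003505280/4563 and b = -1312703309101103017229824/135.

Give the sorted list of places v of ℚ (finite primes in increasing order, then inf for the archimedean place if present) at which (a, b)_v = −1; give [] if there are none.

[7, 23]

(a, b) ≡ (2310, -475521090) mod (ℚ^×)²; places V = {2, 3, 5, 7, 11, 13, 23, 29, 31, 43, 47, ∞}.
(a,b)_∞: sgn(2310)=+, sgn(-475521090)=−, so +1.
(a,b)_29: α=0, u≡2; β=2, v≡13 (mod 29); (2|29)=-1, (13|29)=+1; sign (−1)^0·-1^2·+1^0 = +1.
(a,b)_11: α=1, u≡3; β=1, v≡2 (mod 11); (3|11)=+1, (2|11)=-1; sign (−1)^1·+1^1·-1^1 = +1.
(a,b)_2: α=7, β=9; u≡3, v≡7 (mod 8); ε(u)ε(v)=1·1, αω(v)=7·0, βω(u)=9·1; sum ≡ 0  ⇒  +1.
(a,b)_3: α=-3, u≡2; β=-3, v≡1 (mod 3); (2|3)=-1, (1|3)=+1; sign (−1)^1·-1^-3·+1^-3 = +1.
(a,b)_23: α=0, u≡14; β=1, v≡16 (mod 23); (14|23)=-1, (16|23)=+1; sign (−1)^0·-1^1·+1^0 = -1.
(a,b)_5: α=1, u≡2; β=-1, v≡3 (mod 5); (2|5)=-1, (3|5)=-1; sign (−1)^0·-1^-1·-1^1 = +1.
(a,b)_43: α=2, u≡16; β=3, v≡15 (mod 43); (16|43)=+1, (15|43)=+1; sign (−1)^0·+1^3·+1^2 = +1.
(a,b)_13: α=-2, u≡10; β=0, v≡7 (mod 13); (10|13)=+1, (7|13)=-1; sign (−1)^0·+1^0·-1^-2 = +1.
(a,b)_31: α=2, u≡28; β=3, v≡22 (mod 31); (28|31)=+1, (22|31)=-1; sign (−1)^0·+1^3·-1^2 = +1.
(a,b)_7: α=5, u≡2; β=2, v≡3 (mod 7); (2|7)=+1, (3|7)=-1; sign (−1)^0·+1^2·-1^5 = -1.
(a,b)_47: α=2, u≡27; β=3, v≡37 (mod 47); (27|47)=+1, (37|47)=+1; sign (−1)^0·+1^3·+1^2 = +1.
(2310, -475521090 / ℚ) ramifies at {7, 23}: a division algebra.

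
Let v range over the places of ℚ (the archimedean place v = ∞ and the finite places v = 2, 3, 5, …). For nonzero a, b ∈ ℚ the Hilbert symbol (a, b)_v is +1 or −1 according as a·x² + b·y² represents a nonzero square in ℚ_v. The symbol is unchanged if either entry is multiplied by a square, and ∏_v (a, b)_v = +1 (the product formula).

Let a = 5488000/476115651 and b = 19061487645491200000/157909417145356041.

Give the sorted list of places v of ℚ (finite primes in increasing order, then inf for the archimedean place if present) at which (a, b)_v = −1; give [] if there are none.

[2, 7]

Mod squares: a ≡ 770, b ≡ 70. Check v ∈ {∞, 2, 3, 5, 7, 11, 13, 17, 19, 43}.
v=2: v_2(a)=7, v_2(b)=31; units ≡ 1, 3 (mod 8); ε·ε+αω+βω = 0·1+7·1+31·0 ≡ 1  ⇒  (a,b)_2 = -1.
v=19: a=19^0·(≡15), b=19^-2·(≡2) mod 19; (15|19)=-1, (2|19)=-1; (−1)^{0·-2·9}·(-1)^-2·(-1)^0 = +1.
v=13: a=13^0·(≡1), b=13^2·(≡8) mod 13; (1|13)=+1, (8|13)=-1; (−1)^{0·2·6}·(+1)^2·(-1)^0 = +1.
v=11: a=11^-1·(≡1), b=11^-2·(≡9) mod 11; (1|11)=+1, (9|11)=+1; (−1)^{-1·-2·5}·(+1)^-2·(+1)^-1 = +1.
v=∞: 770 > 0 and 70 > 0  ⇒  (a,b)_∞ = +1.
v=17: a=17^-2·(≡10), b=17^-6·(≡16) mod 17; (10|17)=-1, (16|17)=+1; (−1)^{-2·-6·8}·(-1)^-6·(+1)^-2 = +1.
v=3: a=3^-4·(≡2), b=3^-4·(≡1) mod 3; (2|3)=-1, (1|3)=+1; (−1)^{-4·-4·1}·(-1)^-4·(+1)^-4 = +1.
v=43: a=43^-2·(≡37), b=43^-2·(≡33) mod 43; (37|43)=-1, (33|43)=-1; (−1)^{-2·-2·21}·(-1)^-2·(-1)^-2 = +1.
v=5: a=5^3·(≡4), b=5^5·(≡4) mod 5; (4|5)=+1, (4|5)=+1; (−1)^{3·5·2}·(+1)^5·(+1)^3 = +1.
v=7: a=7^3·(≡3), b=7^5·(≡5) mod 7; (3|7)=-1, (5|7)=-1; (−1)^{3·5·3}·(-1)^5·(-1)^3 = -1.
|Ram(770, 70)| = 2, even; anisotropic at {2, 7}.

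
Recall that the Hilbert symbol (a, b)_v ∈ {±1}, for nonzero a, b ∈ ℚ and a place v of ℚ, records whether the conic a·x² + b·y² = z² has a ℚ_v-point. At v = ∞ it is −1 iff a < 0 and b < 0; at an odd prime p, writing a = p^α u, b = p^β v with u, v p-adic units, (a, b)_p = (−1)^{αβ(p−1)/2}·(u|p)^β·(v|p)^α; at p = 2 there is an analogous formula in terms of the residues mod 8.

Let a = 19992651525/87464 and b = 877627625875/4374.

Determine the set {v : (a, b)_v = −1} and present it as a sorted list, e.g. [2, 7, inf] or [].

[3, 7, 11, 13]

Mod squares: a ≡ 546, b ≡ 4290. Check v ∈ {∞, 2, 3, 5, 7, 11, 13, 17, 29}.
v=5: a=5^2·(≡4), b=5^3·(≡3) mod 5; (4|5)=+1, (3|5)=-1; (−1)^{2·3·2}·(+1)^3·(-1)^2 = +1.
v=2: v_2(a)=-3, v_2(b)=-1; units ≡ 1, 1 (mod 8); ε·ε+αω+βω = 0·0+-3·0+-1·0 ≡ 0  ⇒  (a,b)_2 = +1.
v=7: a=7^1·(≡4), b=7^4·(≡6) mod 7; (4|7)=+1, (6|7)=-1; (−1)^{1·4·3}·(+1)^4·(-1)^1 = -1.
v=∞: 546 > 0 and 4290 > 0  ⇒  (a,b)_∞ = +1.
v=17: a=17^2·(≡4), b=17^0·(≡11) mod 17; (4|17)=+1, (11|17)=-1; (−1)^{2·0·8}·(+1)^0·(-1)^2 = +1.
v=11: a=11^4·(≡6), b=11^3·(≡9) mod 11; (6|11)=-1, (9|11)=+1; (−1)^{4·3·5}·(-1)^3·(+1)^4 = -1.
v=13: a=13^-1·(≡4), b=13^3·(≡8) mod 13; (4|13)=+1, (8|13)=-1; (−1)^{-1·3·6}·(+1)^3·(-1)^-1 = -1.
v=29: a=29^-2·(≡20), b=29^0·(≡18) mod 29; (20|29)=+1, (18|29)=-1; (−1)^{-2·0·14}·(+1)^0·(-1)^-2 = +1.
v=3: a=3^3·(≡2), b=3^-7·(≡2) mod 3; (2|3)=-1, (2|3)=-1; (−1)^{3·-7·1}·(-1)^-7·(-1)^3 = -1.
|Ram(546, 4290)| = 4, even; anisotropic at {3, 7, 11, 13}.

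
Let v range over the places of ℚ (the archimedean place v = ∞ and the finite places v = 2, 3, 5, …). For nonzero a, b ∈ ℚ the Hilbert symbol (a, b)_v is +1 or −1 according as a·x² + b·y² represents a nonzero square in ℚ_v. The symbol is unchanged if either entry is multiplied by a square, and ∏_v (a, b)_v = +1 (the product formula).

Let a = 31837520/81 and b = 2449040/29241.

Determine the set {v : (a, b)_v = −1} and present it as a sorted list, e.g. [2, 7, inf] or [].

[5, 23]

(a, b) ≡ (16445, 1265) mod (ℚ^×)²; places V = {2, 3, 5, 11, 13, 19, 23, ∞}.
(a,b)_23: α=1, u≡16; β=1, v≡16 (mod 23); (16|23)=+1, (16|23)=+1; sign (−1)^1·+1^1·+1^1 = -1.
(a,b)_∞: sgn(16445)=+, sgn(1265)=+, so +1.
(a,b)_19: α=0, u≡15; β=-2, v≡7 (mod 19); (15|19)=-1, (7|19)=+1; sign (−1)^0·-1^-2·+1^0 = +1.
(a,b)_13: α=1, u≡3; β=0, v≡12 (mod 13); (3|13)=+1, (12|13)=+1; sign (−1)^0·+1^0·+1^1 = +1.
(a,b)_3: α=-4, u≡2; β=-4, v≡2 (mod 3); (2|3)=-1, (2|3)=-1; sign (−1)^0·-1^-4·-1^-4 = +1.
(a,b)_11: α=3, u≡7; β=3, v≡1 (mod 11); (7|11)=-1, (1|11)=+1; sign (−1)^1·-1^3·+1^3 = +1.
(a,b)_5: α=1, u≡4; β=1, v≡3 (mod 5); (4|5)=+1, (3|5)=-1; sign (−1)^0·+1^1·-1^1 = -1.
(a,b)_2: α=4, β=4; u≡5, v≡1 (mod 8); ε(u)ε(v)=0·0, αω(v)=4·0, βω(u)=4·1; sum ≡ 0  ⇒  +1.
(16445, 1265 / ℚ) ramifies at {5, 23}: a division algebra.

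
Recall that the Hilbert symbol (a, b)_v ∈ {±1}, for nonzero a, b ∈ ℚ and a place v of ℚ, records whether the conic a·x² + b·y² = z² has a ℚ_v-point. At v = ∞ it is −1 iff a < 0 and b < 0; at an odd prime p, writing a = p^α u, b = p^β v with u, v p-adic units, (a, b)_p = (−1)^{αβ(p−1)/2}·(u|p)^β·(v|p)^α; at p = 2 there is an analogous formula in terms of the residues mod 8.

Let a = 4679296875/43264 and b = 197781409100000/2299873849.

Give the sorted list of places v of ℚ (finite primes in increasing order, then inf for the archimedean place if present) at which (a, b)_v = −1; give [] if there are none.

Mod squares: a ≡ 11, b ≡ 110. Check v ∈ {∞, 2, 3, 5, 7, 11, 13, 17, 23, 31, 53}.
v=5: a=5^8·(≡1), b=5^5·(≡3) mod 5; (1|5)=+1, (3|5)=-1; (−1)^{8·5·2}·(+1)^5·(-1)^8 = +1.
v=17: a=17^0·(≡11), b=17^-2·(≡2) mod 17; (11|17)=-1, (2|17)=+1; (−1)^{0·-2·8}·(-1)^-2·(+1)^0 = +1.
v=23: a=23^0·(≡5), b=23^2·(≡9) mod 23; (5|23)=-1, (9|23)=+1; (−1)^{0·2·11}·(-1)^2·(+1)^0 = +1.
v=53: a=53^0·(≡44), b=53^2·(≡6) mod 53; (44|53)=+1, (6|53)=+1; (−1)^{0·2·26}·(+1)^2·(+1)^0 = +1.
v=7: a=7^0·(≡2), b=7^-2·(≡3) mod 7; (2|7)=+1, (3|7)=-1; (−1)^{0·-2·3}·(+1)^-2·(-1)^0 = +1.
v=11: a=11^3·(≡3), b=11^3·(≡2) mod 11; (3|11)=+1, (2|11)=-1; (−1)^{3·3·5}·(+1)^3·(-1)^3 = +1.
v=∞: 11 > 0 and 110 > 0  ⇒  (a,b)_∞ = +1.
v=2: v_2(a)=-8, v_2(b)=5; units ≡ 3, 7 (mod 8); ε·ε+αω+βω = 1·1+-8·0+5·1 ≡ 0  ⇒  (a,b)_2 = +1.
v=3: a=3^2·(≡2), b=3^0·(≡2) mod 3; (2|3)=-1, (2|3)=-1; (−1)^{2·0·1}·(-1)^0·(-1)^2 = +1.
v=31: a=31^0·(≡22), b=31^-2·(≡30) mod 31; (22|31)=-1, (30|31)=-1; (−1)^{0·-2·15}·(-1)^-2·(-1)^0 = +1.
v=13: a=13^-2·(≡5), b=13^-2·(≡7) mod 13; (5|13)=-1, (7|13)=-1; (−1)^{-2·-2·6}·(-1)^-2·(-1)^-2 = +1.
Ram(a, b) = ∅: the form 11·x² + 110·y² − z² is isotropic over every ℚ_v, so by Hasse–Minkowski it is isotropic over ℚ.

[]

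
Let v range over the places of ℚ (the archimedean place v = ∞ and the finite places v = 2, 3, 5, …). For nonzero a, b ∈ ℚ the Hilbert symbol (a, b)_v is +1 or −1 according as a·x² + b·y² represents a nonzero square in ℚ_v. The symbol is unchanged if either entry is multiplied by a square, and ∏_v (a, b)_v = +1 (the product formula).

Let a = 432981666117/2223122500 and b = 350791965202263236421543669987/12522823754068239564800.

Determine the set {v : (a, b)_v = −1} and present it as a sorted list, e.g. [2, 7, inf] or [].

[17, 19]

(a, b) ≡ (133, 7429) mod (ℚ^×)²; places V = {2, 3, 5, 7, 11, 13, 17, 19, 23, 29, 41, ∞}.
(a,b)_19: α=3, u≡1; β=9, v≡6 (mod 19); (1|19)=+1, (6|19)=+1; sign (−1)^1·+1^9·+1^3 = -1.
(a,b)_11: α=2, u≡5; β=0, v≡3 (mod 11); (5|11)=+1, (3|11)=+1; sign (−1)^0·+1^0·+1^2 = +1.
(a,b)_17: α=0, u≡6; β=1, v≡14 (mod 17); (6|17)=-1, (14|17)=-1; sign (−1)^0·-1^1·-1^0 = -1.
(a,b)_2: α=-2, β=-14; u≡5, v≡5 (mod 8); ε(u)ε(v)=0·0, αω(v)=-2·1, βω(u)=-14·1; sum ≡ 0  ⇒  +1.
(a,b)_7: α=3, u≡6; β=4, v≡1 (mod 7); (6|7)=-1, (1|7)=+1; sign (−1)^0·-1^4·+1^3 = +1.
(a,b)_3: α=2, u≡1; β=8, v≡1 (mod 3); (1|3)=+1, (1|3)=+1; sign (−1)^0·+1^8·+1^2 = +1.
(a,b)_41: α=-2, u≡9; β=-6, v≡36 (mod 41); (9|41)=+1, (36|41)=+1; sign (−1)^0·+1^-6·+1^-2 = +1.
(a,b)_23: α=-2, u≡3; β=-5, v≡18 (mod 23); (3|23)=+1, (18|23)=+1; sign (−1)^0·+1^-5·+1^-2 = +1.
(a,b)_29: α=0, u≡27; β=2, v≡28 (mod 29); (27|29)=-1, (28|29)=+1; sign (−1)^0·-1^2·+1^0 = +1.
(a,b)_∞: sgn(133)=+, sgn(7429)=+, so +1.
(a,b)_5: α=-4, u≡2; β=-2, v≡1 (mod 5); (2|5)=-1, (1|5)=+1; sign (−1)^0·-1^-2·+1^-4 = +1.
(a,b)_13: α=2, u≡10; β=6, v≡11 (mod 13); (10|13)=+1, (11|13)=-1; sign (−1)^0·+1^6·-1^2 = +1.
(133, 7429 / ℚ) ramifies at {17, 19}: a division algebra.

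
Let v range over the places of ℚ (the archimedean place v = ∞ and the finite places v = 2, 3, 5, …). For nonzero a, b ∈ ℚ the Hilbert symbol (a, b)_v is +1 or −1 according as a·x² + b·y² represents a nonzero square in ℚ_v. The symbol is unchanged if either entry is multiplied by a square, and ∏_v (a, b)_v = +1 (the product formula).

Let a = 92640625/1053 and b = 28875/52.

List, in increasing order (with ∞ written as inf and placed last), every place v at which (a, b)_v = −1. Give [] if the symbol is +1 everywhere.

(a, b) ≡ (13, 15015) mod (ℚ^×)²; places V = {2, 3, 5, 7, 11, 13, ∞}.
(a,b)_3: α=-4, u≡1; β=1, v≡1 (mod 3); (1|3)=+1, (1|3)=+1; sign (−1)^0·+1^1·+1^-4 = +1.
(a,b)_11: α=2, u≡10; β=1, v≡5 (mod 11); (10|11)=-1, (5|11)=+1; sign (−1)^0·-1^1·+1^2 = -1.
(a,b)_5: α=6, u≡3; β=3, v≡3 (mod 5); (3|5)=-1, (3|5)=-1; sign (−1)^0·-1^3·-1^6 = -1.
(a,b)_2: α=0, β=-2; u≡5, v≡7 (mod 8); ε(u)ε(v)=0·1, αω(v)=0·0, βω(u)=-2·1; sum ≡ 0  ⇒  +1.
(a,b)_7: α=2, u≡3; β=1, v≡3 (mod 7); (3|7)=-1, (3|7)=-1; sign (−1)^0·-1^1·-1^2 = -1.
(a,b)_13: α=-1, u≡4; β=-1, v≡7 (mod 13); (4|13)=+1, (7|13)=-1; sign (−1)^0·+1^-1·-1^-1 = -1.
(a,b)_∞: sgn(13)=+, sgn(15015)=+, so +1.
|Ram(13, 15015)| = 4, even; anisotropic at {5, 7, 11, 13}.

[5, 7, 11, 13]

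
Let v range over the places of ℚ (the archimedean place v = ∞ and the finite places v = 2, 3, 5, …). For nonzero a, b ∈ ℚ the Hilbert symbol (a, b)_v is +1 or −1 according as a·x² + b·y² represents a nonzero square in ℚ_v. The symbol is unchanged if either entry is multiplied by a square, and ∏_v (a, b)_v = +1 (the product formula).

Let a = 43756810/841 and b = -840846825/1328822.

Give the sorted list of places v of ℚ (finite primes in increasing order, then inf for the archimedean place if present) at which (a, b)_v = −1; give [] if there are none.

Mod squares: a ≡ 121210, b ≡ -10374. Check v ∈ {∞, 2, 3, 5, 7, 11, 13, 17, 19, 23, 29, 31}.
v=11: a=11^0·(≡4), b=11^-2·(≡7) mod 11; (4|11)=+1, (7|11)=-1; (−1)^{0·-2·5}·(+1)^-2·(-1)^0 = +1.
v=17: a=17^1·(≡12), b=17^-2·(≡15) mod 17; (12|17)=-1, (15|17)=+1; (−1)^{1·-2·8}·(-1)^-2·(+1)^1 = +1.
v=7: a=7^0·(≡6), b=7^1·(≡1) mod 7; (6|7)=-1, (1|7)=+1; (−1)^{0·1·3}·(-1)^1·(+1)^0 = -1.
v=3: a=3^0·(≡1), b=3^7·(≡1) mod 3; (1|3)=+1, (1|3)=+1; (−1)^{0·7·1}·(+1)^7·(+1)^0 = +1.
v=23: a=23^1·(≡9), b=23^0·(≡20) mod 23; (9|23)=+1, (20|23)=-1; (−1)^{1·0·11}·(+1)^0·(-1)^1 = -1.
v=5: a=5^1·(≡2), b=5^2·(≡1) mod 5; (2|5)=-1, (1|5)=+1; (−1)^{1·2·2}·(-1)^2·(+1)^1 = +1.
v=∞: 121210 > 0 and -10374 < 0  ⇒  (a,b)_∞ = +1.
v=31: a=31^1·(≡20), b=31^0·(≡26) mod 31; (20|31)=+1, (26|31)=-1; (−1)^{1·0·15}·(+1)^0·(-1)^1 = -1.
v=2: v_2(a)=1, v_2(b)=-1; units ≡ 5, 5 (mod 8); ε·ε+αω+βω = 0·0+1·1+-1·1 ≡ 0  ⇒  (a,b)_2 = +1.
v=29: a=29^-2·(≡15), b=29^0·(≡2) mod 29; (15|29)=-1, (2|29)=-1; (−1)^{-2·0·14}·(-1)^0·(-1)^-2 = +1.
v=19: a=19^2·(≡17), b=19^-1·(≡1) mod 19; (17|19)=+1, (1|19)=+1; (−1)^{2·-1·9}·(+1)^-1·(+1)^2 = +1.
v=13: a=13^0·(≡5), b=13^3·(≡8) mod 13; (5|13)=-1, (8|13)=-1; (−1)^{0·3·6}·(-1)^3·(-1)^0 = -1.
|Ram(121210, -10374)| = 4, even; anisotropic at {7, 13, 23, 31}.

[7, 13, 23, 31]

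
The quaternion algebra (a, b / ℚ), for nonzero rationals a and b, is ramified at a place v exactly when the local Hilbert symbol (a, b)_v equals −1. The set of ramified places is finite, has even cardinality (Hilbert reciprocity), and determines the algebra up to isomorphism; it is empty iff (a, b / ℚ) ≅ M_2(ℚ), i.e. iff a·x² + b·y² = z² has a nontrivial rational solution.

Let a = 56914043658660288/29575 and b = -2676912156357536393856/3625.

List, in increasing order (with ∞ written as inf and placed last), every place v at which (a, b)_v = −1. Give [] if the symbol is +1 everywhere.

(a, b) ≡ (161, -26970) mod (ℚ^×)²; places V = {2, 3, 5, 7, 13, 17, 19, 23, 29, 31, ∞}.
(a,b)_5: α=-2, u≡1; β=-3, v≡1 (mod 5); (1|5)=+1, (1|5)=+1; sign (−1)^0·+1^-3·+1^-2 = +1.
(a,b)_2: α=6, β=7; u≡1, v≡3 (mod 8); ε(u)ε(v)=0·1, αω(v)=6·1, βω(u)=7·0; sum ≡ 0  ⇒  +1.
(a,b)_3: α=6, u≡2; β=11, v≡1 (mod 3); (2|3)=-1, (1|3)=+1; sign (−1)^0·-1^11·+1^6 = -1.
(a,b)_31: α=2, u≡24; β=3, v≡27 (mod 31); (24|31)=-1, (27|31)=-1; sign (−1)^0·-1^3·-1^2 = -1.
(a,b)_13: α=-2, u≡8; β=0, v≡7 (mod 13); (8|13)=-1, (7|13)=-1; sign (−1)^0·-1^0·-1^-2 = +1.
(a,b)_∞: sgn(161)=+, sgn(-26970)=−, so +1.
(a,b)_23: α=3, u≡20; β=4, v≡16 (mod 23); (20|23)=-1, (16|23)=+1; sign (−1)^0·-1^4·+1^3 = +1.
(a,b)_29: α=0, u≡9; β=-1, v≡26 (mod 29); (9|29)=+1, (26|29)=-1; sign (−1)^0·+1^-1·-1^0 = +1.
(a,b)_7: α=-1, u≡4; β=2, v≡2 (mod 7); (4|7)=+1, (2|7)=+1; sign (−1)^0·+1^2·+1^-1 = +1.
(a,b)_19: α=2, u≡4; β=0, v≡10 (mod 19); (4|19)=+1, (10|19)=-1; sign (−1)^0·+1^0·-1^2 = +1.
(a,b)_17: α=2, u≡16; β=2, v≡15 (mod 17); (16|17)=+1, (15|17)=+1; sign (−1)^0·+1^2·+1^2 = +1.
Ram(161, -26970) = {3, 31}; no ℚ_3-point on the conic.

[3, 31]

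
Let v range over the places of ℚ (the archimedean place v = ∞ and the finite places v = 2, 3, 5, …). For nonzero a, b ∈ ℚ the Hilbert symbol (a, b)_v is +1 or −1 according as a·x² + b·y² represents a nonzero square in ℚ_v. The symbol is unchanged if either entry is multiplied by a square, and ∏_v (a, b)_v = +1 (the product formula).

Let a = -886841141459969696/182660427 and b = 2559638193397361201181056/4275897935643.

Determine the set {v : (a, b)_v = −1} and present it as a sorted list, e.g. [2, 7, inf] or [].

[13, 31]

Mod squares: a ≡ -78, b ≡ 2418. Check v ∈ {∞, 2, 3, 7, 11, 13, 17, 23, 29, 31}.
v=7: a=7^2·(≡3), b=7^2·(≡6) mod 7; (3|7)=-1, (6|7)=-1; (−1)^{2·2·3}·(-1)^2·(-1)^2 = +1.
v=13: a=13^1·(≡6), b=13^1·(≡12) mod 13; (6|13)=-1, (12|13)=+1; (−1)^{1·1·6}·(-1)^1·(+1)^1 = -1.
v=17: a=17^-4·(≡10), b=17^-6·(≡13) mod 17; (10|17)=-1, (13|17)=+1; (−1)^{-4·-6·8}·(-1)^-6·(+1)^-4 = +1.
v=31: a=31^2·(≡27), b=31^3·(≡10) mod 31; (27|31)=-1, (10|31)=+1; (−1)^{2·3·15}·(-1)^3·(+1)^2 = -1.
v=∞: -78 < 0 and 2418 > 0  ⇒  (a,b)_∞ = +1.
v=2: v_2(a)=5, v_2(b)=7; units ≡ 1, 1 (mod 8); ε·ε+αω+βω = 0·0+5·0+7·0 ≡ 0  ⇒  (a,b)_2 = +1.
v=29: a=29^4·(≡6), b=29^6·(≡17) mod 29; (6|29)=+1, (17|29)=-1; (−1)^{4·6·14}·(+1)^6·(-1)^4 = +1.
v=11: a=11^2·(≡8), b=11^6·(≡1) mod 11; (8|11)=-1, (1|11)=+1; (−1)^{2·6·5}·(-1)^6·(+1)^2 = +1.
v=23: a=23^2·(≡21), b=23^0·(≡8) mod 23; (21|23)=-1, (8|23)=+1; (−1)^{2·0·11}·(-1)^0·(+1)^2 = +1.
v=3: a=3^-7·(≡1), b=3^-11·(≡2) mod 3; (1|3)=+1, (2|3)=-1; (−1)^{-7·-11·1}·(+1)^-11·(-1)^-7 = +1.
(-78, 2418 / ℚ) ramifies at {13, 31}: a division algebra.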